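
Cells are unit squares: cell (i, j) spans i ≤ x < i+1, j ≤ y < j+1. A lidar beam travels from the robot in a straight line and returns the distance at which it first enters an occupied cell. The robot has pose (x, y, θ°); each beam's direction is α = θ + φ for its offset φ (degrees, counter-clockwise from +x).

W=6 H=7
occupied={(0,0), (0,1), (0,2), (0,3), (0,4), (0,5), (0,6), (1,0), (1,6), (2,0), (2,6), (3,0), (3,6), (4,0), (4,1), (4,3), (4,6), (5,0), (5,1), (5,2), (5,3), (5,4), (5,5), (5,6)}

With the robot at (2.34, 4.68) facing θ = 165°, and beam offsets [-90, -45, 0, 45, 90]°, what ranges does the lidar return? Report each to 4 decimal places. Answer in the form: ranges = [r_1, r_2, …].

beam 1: φ=-90°, α=75°
  d=(0.2588,0.9659)  start (2,4)  tX=2.5500 tY=0.3313  stride 1/|dx|=3.8637 1/|dy|=1.0353
    cross y-line → (2,5), t=0.3313
    cross y-line → (2,6), t=1.3666 (wall)
  → r_1 = 1.3666
beam 2: φ=-45°, α=120°
  d=(-0.5000,0.8660)  start (2,4)  tX=0.6800 tY=0.3695  stride 1/|dx|=2.0000 1/|dy|=1.1547
    cross y-line → (2,5), t=0.3695
    cross x-line → (1,5), t=0.6800
    cross y-line → (1,6), t=1.5242 (wall)
  → r_2 = 1.5242
beam 3: φ=0°, α=165°
  d=(-0.9659,0.2588)  start (2,4)  tX=0.3520 tY=1.2364  stride 1/|dx|=1.0353 1/|dy|=3.8637
    cross x-line → (1,4), t=0.3520
    cross y-line → (1,5), t=1.2364
    cross x-line → (0,5), t=1.3873 (wall)
  → r_3 = 1.3873
beam 4: φ=45°, α=210°
  d=(-0.8660,-0.5000)  start (2,4)  tX=0.3926 tY=1.3600  stride 1/|dx|=1.1547 1/|dy|=2.0000
    cross x-line → (1,4), t=0.3926
    cross y-line → (1,3), t=1.3600
    cross x-line → (0,3), t=1.5473 (wall)
  → r_4 = 1.5473
beam 5: φ=90°, α=255°
  d=(-0.2588,-0.9659)  start (2,4)  tX=1.3137 tY=0.7040  stride 1/|dx|=3.8637 1/|dy|=1.0353
    cross y-line → (2,3), t=0.7040
    cross x-line → (1,3), t=1.3137
    cross y-line → (1,2), t=1.7393
    cross y-line → (1,1), t=2.7745
    cross y-line → (1,0), t=3.8098 (wall)
  → r_5 = 3.8098

ranges = [1.3666, 1.5242, 1.3873, 1.5473, 3.8098]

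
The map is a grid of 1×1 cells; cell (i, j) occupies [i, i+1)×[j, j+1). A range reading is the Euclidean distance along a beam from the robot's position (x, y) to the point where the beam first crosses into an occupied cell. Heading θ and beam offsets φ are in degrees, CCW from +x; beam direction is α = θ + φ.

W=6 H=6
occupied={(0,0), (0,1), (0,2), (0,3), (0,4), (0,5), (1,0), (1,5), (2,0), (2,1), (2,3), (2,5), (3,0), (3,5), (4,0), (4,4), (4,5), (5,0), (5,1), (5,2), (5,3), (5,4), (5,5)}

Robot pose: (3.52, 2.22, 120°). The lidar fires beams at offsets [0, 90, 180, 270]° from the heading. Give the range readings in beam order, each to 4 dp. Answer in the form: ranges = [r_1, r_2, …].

ranges = [1.0400, 0.6004, 1.4087, 1.7090]

beam 1: φ=0°, α=120°
  dir = (cos 120°, sin 120°) = (-0.5000, 0.8660); from cell (3,2)
  next x-line at t=1.0400, next y-line at t=0.9007; Δt_x=2.0000, Δt_y=1.1547
    y: enter (3,3) at t=0.9007
    x: enter (2,3) at t=1.0400 ← occupied
  → r_1 = 1.0400
beam 2: φ=90°, α=210°
  dir = (cos 210°, sin 210°) = (-0.8660, -0.5000); from cell (3,2)
  next x-line at t=0.6004, next y-line at t=0.4400; Δt_x=1.1547, Δt_y=2.0000
    y: enter (3,1) at t=0.4400
    x: enter (2,1) at t=0.6004 ← occupied
  → r_2 = 0.6004
beam 3: φ=180°, α=300°
  dir = (cos 300°, sin 300°) = (0.5000, -0.8660); from cell (3,2)
  next x-line at t=0.9600, next y-line at t=0.2540; Δt_x=2.0000, Δt_y=1.1547
    y: enter (3,1) at t=0.2540
    x: enter (4,1) at t=0.9600
    y: enter (4,0) at t=1.4087 ← occupied
  → r_3 = 1.4087
beam 4: φ=270°, α=30°
  dir = (cos 30°, sin 30°) = (0.8660, 0.5000); from cell (3,2)
  next x-line at t=0.5543, next y-line at t=1.5600; Δt_x=1.1547, Δt_y=2.0000
    x: enter (4,2) at t=0.5543
    y: enter (4,3) at t=1.5600
    x: enter (5,3) at t=1.7090 ← occupied
  → r_4 = 1.7090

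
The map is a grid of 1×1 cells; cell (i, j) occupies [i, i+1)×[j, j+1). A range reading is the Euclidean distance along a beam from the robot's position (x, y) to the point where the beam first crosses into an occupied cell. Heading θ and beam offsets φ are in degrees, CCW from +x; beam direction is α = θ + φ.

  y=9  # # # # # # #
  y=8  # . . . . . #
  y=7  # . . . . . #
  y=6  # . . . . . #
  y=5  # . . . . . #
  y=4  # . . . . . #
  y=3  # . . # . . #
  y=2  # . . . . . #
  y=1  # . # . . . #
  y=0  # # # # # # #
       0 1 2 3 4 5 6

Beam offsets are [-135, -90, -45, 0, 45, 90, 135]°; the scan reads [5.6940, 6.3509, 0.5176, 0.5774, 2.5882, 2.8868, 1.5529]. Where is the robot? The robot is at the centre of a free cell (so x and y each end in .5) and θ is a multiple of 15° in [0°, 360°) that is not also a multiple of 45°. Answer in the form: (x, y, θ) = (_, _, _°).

(x, y, θ) = (4.5, 3.5, 210°)

The pose lattice has 38·16 = 608 candidates. Test each by forward raycasting.
  (3.5, 2.5, 105°): beam 1 = 2.8868 ≠ 5.6940 ✗
  (1.5, 8.5, 165°): beam 1 = 1.0000 ≠ 5.6940 ✗
  (4.5, 7.5, 15°): beam 1 = 7.0000 ≠ 5.6940 ✗
  (4.5, 5.5, 195°): beam 1 = 3.0000 ≠ 5.6940 ✗
  (3.5, 2.5, 285°): beam 1 = 2.8868 ≠ 5.6940 ✗
  …
  (4.5, 3.5, 210°): r_1=5.6940, r_2=6.3509, r_3=0.5176, r_4=0.5774, r_5=2.5882, r_6=2.8868, r_7=1.5529 — all match ✓
Only this pose fits every beam.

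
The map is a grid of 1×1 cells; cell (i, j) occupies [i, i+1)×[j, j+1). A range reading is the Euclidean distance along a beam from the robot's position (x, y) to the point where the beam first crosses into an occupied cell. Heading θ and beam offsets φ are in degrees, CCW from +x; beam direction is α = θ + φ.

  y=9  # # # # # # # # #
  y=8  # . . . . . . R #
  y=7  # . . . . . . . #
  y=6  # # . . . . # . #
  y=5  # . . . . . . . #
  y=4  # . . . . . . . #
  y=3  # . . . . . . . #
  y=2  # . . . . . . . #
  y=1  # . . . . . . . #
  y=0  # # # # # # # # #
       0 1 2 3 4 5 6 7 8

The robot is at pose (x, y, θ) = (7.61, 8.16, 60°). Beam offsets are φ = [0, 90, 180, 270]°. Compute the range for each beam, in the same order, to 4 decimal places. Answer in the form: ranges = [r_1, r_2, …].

ranges = [0.7800, 1.6800, 1.3395, 0.4503]

beam 1: φ=0°, α=60°
  d=(0.5000,0.8660)  start (7,8)  tX=0.7800 tY=0.9699  stride 1/|dx|=2.0000 1/|dy|=1.1547
    cross x-line → (8,8), t=0.7800 (wall)
  → r_1 = 0.7800
beam 2: φ=90°, α=150°
  d=(-0.8660,0.5000)  start (7,8)  tX=0.7044 tY=1.6800  stride 1/|dx|=1.1547 1/|dy|=2.0000
    cross x-line → (6,8), t=0.7044
    cross y-line → (6,9), t=1.6800 (wall)
  → r_2 = 1.6800
beam 3: φ=180°, α=240°
  d=(-0.5000,-0.8660)  start (7,8)  tX=1.2200 tY=0.1848  stride 1/|dx|=2.0000 1/|dy|=1.1547
    cross y-line → (7,7), t=0.1848
    cross x-line → (6,7), t=1.2200
    cross y-line → (6,6), t=1.3395 (wall)
  → r_3 = 1.3395
beam 4: φ=270°, α=330°
  d=(0.8660,-0.5000)  start (7,8)  tX=0.4503 tY=0.3200  stride 1/|dx|=1.1547 1/|dy|=2.0000
    cross y-line → (7,7), t=0.3200
    cross x-line → (8,7), t=0.4503 (wall)
  → r_4 = 0.4503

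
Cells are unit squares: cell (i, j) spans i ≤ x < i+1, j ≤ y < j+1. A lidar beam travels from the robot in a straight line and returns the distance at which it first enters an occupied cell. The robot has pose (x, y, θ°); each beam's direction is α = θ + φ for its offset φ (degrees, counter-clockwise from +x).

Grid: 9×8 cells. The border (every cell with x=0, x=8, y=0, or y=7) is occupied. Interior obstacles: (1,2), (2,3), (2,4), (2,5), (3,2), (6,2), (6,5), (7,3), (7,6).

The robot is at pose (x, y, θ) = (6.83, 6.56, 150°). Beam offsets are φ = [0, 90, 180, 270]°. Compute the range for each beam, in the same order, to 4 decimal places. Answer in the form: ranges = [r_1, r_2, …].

ranges = [0.8800, 0.6466, 0.1963, 0.3400]

beam 1: φ=0°, α=150°
  direction (-0.8660, 0.5000); cell (6,6); t to first gridline: x 0.9584, y 0.8800 (then +1.1547 / +2.0000)
    (6,7) via y @ 0.8800  # hit
  → r_1 = 0.8800
beam 2: φ=90°, α=240°
  direction (-0.5000, -0.8660); cell (6,6); t to first gridline: x 1.6600, y 0.6466 (then +2.0000 / +1.1547)
    (6,5) via y @ 0.6466  # hit
  → r_2 = 0.6466
beam 3: φ=180°, α=330°
  direction (0.8660, -0.5000); cell (6,6); t to first gridline: x 0.1963, y 1.1200 (then +1.1547 / +2.0000)
    (7,6) via x @ 0.1963  # hit
  → r_3 = 0.1963
beam 4: φ=270°, α=60°
  direction (0.5000, 0.8660); cell (6,6); t to first gridline: x 0.3400, y 0.5081 (then +2.0000 / +1.1547)
    (7,6) via x @ 0.3400  # hit
  → r_4 = 0.3400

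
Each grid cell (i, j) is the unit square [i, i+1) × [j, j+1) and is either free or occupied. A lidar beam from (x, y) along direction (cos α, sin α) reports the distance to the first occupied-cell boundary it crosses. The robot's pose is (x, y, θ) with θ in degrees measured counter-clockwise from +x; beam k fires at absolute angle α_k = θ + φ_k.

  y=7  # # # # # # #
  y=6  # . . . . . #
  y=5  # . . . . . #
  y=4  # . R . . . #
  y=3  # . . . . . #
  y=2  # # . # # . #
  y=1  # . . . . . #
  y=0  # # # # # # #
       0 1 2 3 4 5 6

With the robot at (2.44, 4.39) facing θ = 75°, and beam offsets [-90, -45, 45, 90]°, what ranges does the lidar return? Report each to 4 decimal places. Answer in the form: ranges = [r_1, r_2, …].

ranges = [3.6856, 4.1107, 2.8800, 1.4908]

beam 1: φ=-90°, α=345°
  dir = (cos 345°, sin 345°) = (0.9659, -0.2588); from cell (2,4)
  next x-line at t=0.5798, next y-line at t=1.5068; Δt_x=1.0353, Δt_y=3.8637
    x: enter (3,4) at t=0.5798
    y: enter (3,3) at t=1.5068
    x: enter (4,3) at t=1.6150
    x: enter (5,3) at t=2.6503
    x: enter (6,3) at t=3.6856 ← occupied
  → r_1 = 3.6856
beam 2: φ=-45°, α=30°
  dir = (cos 30°, sin 30°) = (0.8660, 0.5000); from cell (2,4)
  next x-line at t=0.6466, next y-line at t=1.2200; Δt_x=1.1547, Δt_y=2.0000
    x: enter (3,4) at t=0.6466
    y: enter (3,5) at t=1.2200
    x: enter (4,5) at t=1.8013
    x: enter (5,5) at t=2.9560
    y: enter (5,6) at t=3.2200
    x: enter (6,6) at t=4.1107 ← occupied
  → r_2 = 4.1107
beam 3: φ=45°, α=120°
  dir = (cos 120°, sin 120°) = (-0.5000, 0.8660); from cell (2,4)
  next x-line at t=0.8800, next y-line at t=0.7044; Δt_x=2.0000, Δt_y=1.1547
    y: enter (2,5) at t=0.7044
    x: enter (1,5) at t=0.8800
    y: enter (1,6) at t=1.8591
    x: enter (0,6) at t=2.8800 ← occupied
  → r_3 = 2.8800
beam 4: φ=90°, α=165°
  dir = (cos 165°, sin 165°) = (-0.9659, 0.2588); from cell (2,4)
  next x-line at t=0.4555, next y-line at t=2.3569; Δt_x=1.0353, Δt_y=3.8637
    x: enter (1,4) at t=0.4555
    x: enter (0,4) at t=1.4908 ← occupied
  → r_4 = 1.4908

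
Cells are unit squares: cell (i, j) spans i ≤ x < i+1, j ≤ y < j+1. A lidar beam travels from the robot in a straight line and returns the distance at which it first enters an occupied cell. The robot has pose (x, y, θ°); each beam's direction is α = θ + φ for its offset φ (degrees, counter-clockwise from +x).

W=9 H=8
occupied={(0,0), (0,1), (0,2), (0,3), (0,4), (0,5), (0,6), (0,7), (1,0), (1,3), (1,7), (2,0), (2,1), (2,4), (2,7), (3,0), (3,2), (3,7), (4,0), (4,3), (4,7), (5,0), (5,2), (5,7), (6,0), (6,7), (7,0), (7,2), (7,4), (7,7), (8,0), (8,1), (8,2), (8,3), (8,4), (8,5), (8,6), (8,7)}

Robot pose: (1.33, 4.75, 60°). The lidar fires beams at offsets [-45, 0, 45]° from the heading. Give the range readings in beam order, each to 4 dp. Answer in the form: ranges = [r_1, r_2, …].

beam 1: φ=-45°, α=15°
  dir = (cos 15°, sin 15°) = (0.9659, 0.2588); from cell (1,4)
  next x-line at t=0.6936, next y-line at t=0.9659; Δt_x=1.0353, Δt_y=3.8637
    x: enter (2,4) at t=0.6936 ← occupied
  → r_1 = 0.6936
beam 2: φ=0°, α=60°
  dir = (cos 60°, sin 60°) = (0.5000, 0.8660); from cell (1,4)
  next x-line at t=1.3400, next y-line at t=0.2887; Δt_x=2.0000, Δt_y=1.1547
    y: enter (1,5) at t=0.2887
    x: enter (2,5) at t=1.3400
    y: enter (2,6) at t=1.4434
    y: enter (2,7) at t=2.5981 ← occupied
  → r_2 = 2.5981
beam 3: φ=45°, α=105°
  dir = (cos 105°, sin 105°) = (-0.2588, 0.9659); from cell (1,4)
  next x-line at t=1.2750, next y-line at t=0.2588; Δt_x=3.8637, Δt_y=1.0353
    y: enter (1,5) at t=0.2588
    x: enter (0,5) at t=1.2750 ← occupied
  → r_3 = 1.2750

ranges = [0.6936, 2.5981, 1.2750]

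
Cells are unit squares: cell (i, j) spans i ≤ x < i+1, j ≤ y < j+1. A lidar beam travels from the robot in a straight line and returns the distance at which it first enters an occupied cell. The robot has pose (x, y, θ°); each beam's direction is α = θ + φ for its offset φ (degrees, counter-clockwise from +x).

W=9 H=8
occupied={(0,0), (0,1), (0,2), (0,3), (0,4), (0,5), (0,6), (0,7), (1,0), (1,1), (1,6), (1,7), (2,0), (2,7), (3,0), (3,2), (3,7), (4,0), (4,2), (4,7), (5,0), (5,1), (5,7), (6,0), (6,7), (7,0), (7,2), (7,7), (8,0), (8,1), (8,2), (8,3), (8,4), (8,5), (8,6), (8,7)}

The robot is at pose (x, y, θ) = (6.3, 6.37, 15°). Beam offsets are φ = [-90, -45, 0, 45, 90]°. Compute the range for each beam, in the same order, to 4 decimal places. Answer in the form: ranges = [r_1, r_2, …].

beam 1: φ=-90°, α=285°
  dir = (cos 285°, sin 285°) = (0.2588, -0.9659); from cell (6,6)
  next x-line at t=2.7046, next y-line at t=0.3831; Δt_x=3.8637, Δt_y=1.0353
    y: enter (6,5) at t=0.3831
    y: enter (6,4) at t=1.4183
    y: enter (6,3) at t=2.4536
    x: enter (7,3) at t=2.7046
    y: enter (7,2) at t=3.4889 ← occupied
  → r_1 = 3.4889
beam 2: φ=-45°, α=330°
  dir = (cos 330°, sin 330°) = (0.8660, -0.5000); from cell (6,6)
  next x-line at t=0.8083, next y-line at t=0.7400; Δt_x=1.1547, Δt_y=2.0000
    y: enter (6,5) at t=0.7400
    x: enter (7,5) at t=0.8083
    x: enter (8,5) at t=1.9630 ← occupied
  → r_2 = 1.9630
beam 3: φ=0°, α=15°
  dir = (cos 15°, sin 15°) = (0.9659, 0.2588); from cell (6,6)
  next x-line at t=0.7247, next y-line at t=2.4341; Δt_x=1.0353, Δt_y=3.8637
    x: enter (7,6) at t=0.7247
    x: enter (8,6) at t=1.7600 ← occupied
  → r_3 = 1.7600
beam 4: φ=45°, α=60°
  dir = (cos 60°, sin 60°) = (0.5000, 0.8660); from cell (6,6)
  next x-line at t=1.4000, next y-line at t=0.7275; Δt_x=2.0000, Δt_y=1.1547
    y: enter (6,7) at t=0.7275 ← occupied
  → r_4 = 0.7275
beam 5: φ=90°, α=105°
  dir = (cos 105°, sin 105°) = (-0.2588, 0.9659); from cell (6,6)
  next x-line at t=1.1591, next y-line at t=0.6522; Δt_x=3.8637, Δt_y=1.0353
    y: enter (6,7) at t=0.6522 ← occupied
  → r_5 = 0.6522

ranges = [3.4889, 1.9630, 1.7600, 0.7275, 0.6522]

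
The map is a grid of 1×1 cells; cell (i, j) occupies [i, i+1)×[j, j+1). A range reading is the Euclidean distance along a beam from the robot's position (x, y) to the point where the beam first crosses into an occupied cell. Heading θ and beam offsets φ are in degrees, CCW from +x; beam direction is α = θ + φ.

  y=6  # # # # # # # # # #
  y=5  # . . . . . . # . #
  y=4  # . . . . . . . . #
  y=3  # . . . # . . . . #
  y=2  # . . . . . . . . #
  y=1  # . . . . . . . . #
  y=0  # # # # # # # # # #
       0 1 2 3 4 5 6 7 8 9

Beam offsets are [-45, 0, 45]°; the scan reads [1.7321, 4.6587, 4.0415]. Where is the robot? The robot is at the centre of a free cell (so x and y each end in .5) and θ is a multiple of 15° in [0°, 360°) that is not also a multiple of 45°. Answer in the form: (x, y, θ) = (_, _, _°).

(x, y, θ) = (5.5, 5.5, 285°)

Candidates: 38 free-cell centres × 16 headings = 608 poses. Raycast each; keep the one whose scan matches to 4 dp.
  (8.5, 3.5, 300°): beam 1 = 2.5882 ≠ 1.7321 ✗
  (6.5, 5.5, 75°): beam 1 = 0.5774 ≠ 1.7321 ✗
  (2.5, 3.5, 210°): beam 1 = 1.5529 ≠ 1.7321 ✗
  (5.5, 3.5, 240°): beam 1 = 0.5176 ≠ 1.7321 ✗
  …
  (5.5, 5.5, 285°): r_1=1.7321, r_2=4.6587, r_3=4.0415 — all match ✓
No second candidate reproduces the full scan.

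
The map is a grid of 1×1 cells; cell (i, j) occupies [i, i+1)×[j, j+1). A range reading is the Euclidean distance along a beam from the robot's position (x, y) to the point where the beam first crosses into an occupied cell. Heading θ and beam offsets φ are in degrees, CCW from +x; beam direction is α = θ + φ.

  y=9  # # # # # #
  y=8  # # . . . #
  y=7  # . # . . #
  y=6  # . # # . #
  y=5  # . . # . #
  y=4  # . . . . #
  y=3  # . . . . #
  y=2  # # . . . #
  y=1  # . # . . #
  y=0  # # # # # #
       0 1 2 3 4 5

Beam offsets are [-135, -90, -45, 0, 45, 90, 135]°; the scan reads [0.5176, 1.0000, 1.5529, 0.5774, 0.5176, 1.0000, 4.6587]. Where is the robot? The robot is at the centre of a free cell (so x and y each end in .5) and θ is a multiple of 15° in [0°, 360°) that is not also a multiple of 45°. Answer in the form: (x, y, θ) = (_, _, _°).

Candidates: 25 free-cell centres × 16 headings = 400 poses. Raycast each; keep the one whose scan matches to 4 dp.
  (1.5, 7.5, 75°): beam 1 = 1.0000 ≠ 0.5176 ✗
  (3.5, 1.5, 75°): beam 1 = 0.5774 ≠ 0.5176 ✗
  (4.5, 8.5, 345°): beam 1 = 1.7321 ≠ 0.5176 ✗
  (3.5, 2.5, 285°): beam 1 = 2.8868 ≠ 0.5176 ✗
  …
  (1.5, 6.5, 150°): r_1=0.5176, r_2=1.0000, r_3=1.5529, r_4=0.5774, r_5=0.5176, r_6=1.0000, r_7=4.6587 — all match ✓
Only this pose fits every beam.

(x, y, θ) = (1.5, 6.5, 150°)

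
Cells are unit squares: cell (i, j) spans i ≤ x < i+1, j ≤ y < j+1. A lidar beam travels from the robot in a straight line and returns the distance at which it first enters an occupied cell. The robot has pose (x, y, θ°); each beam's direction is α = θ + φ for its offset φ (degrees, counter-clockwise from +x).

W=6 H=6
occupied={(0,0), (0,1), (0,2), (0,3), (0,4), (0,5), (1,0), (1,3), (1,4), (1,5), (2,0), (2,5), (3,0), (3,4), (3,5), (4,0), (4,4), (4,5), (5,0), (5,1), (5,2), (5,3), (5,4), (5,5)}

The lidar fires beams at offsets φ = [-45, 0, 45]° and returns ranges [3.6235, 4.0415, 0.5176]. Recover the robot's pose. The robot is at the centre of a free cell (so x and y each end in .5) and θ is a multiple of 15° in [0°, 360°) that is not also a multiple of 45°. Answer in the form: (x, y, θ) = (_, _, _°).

(x, y, θ) = (2.5, 4.5, 300°)

The pose lattice has 12·16 = 192 candidates. Test each by forward raycasting.
  (2.5, 3.5, 210°): beam 1 = 0.5176 ≠ 3.6235 ✗
  (1.5, 2.5, 330°): beam 1 = 1.5529 ≠ 3.6235 ✗
  (1.5, 2.5, 165°): beam 1 = 0.5774 ≠ 3.6235 ✗
  …
  (2.5, 4.5, 300°): r_1=3.6235, r_2=4.0415, r_3=0.5176 — all match ✓
Unique over the lattice → pose = (2.5, 4.5, 300°).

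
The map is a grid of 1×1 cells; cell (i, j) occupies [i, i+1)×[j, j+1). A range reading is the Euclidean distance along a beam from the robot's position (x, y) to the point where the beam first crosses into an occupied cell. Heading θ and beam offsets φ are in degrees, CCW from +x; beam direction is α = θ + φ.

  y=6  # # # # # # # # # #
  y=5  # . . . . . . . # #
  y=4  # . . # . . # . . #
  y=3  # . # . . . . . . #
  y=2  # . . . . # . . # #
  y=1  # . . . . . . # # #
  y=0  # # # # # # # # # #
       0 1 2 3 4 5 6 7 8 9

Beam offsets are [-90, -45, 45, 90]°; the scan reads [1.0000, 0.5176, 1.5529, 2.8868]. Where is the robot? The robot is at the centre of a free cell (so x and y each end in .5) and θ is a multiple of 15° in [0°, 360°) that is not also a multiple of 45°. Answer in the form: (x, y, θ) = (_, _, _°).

Candidates: 32 free-cell centres × 16 headings = 512 poses. Raycast each; keep the one whose scan matches to 4 dp.
  (2.5, 5.5, 165°): beam 1 = 0.5176 ≠ 1.0000 ✗
  (4.5, 2.5, 285°): beam 1 = 3.6235 ≠ 1.0000 ✗
  (7.5, 3.5, 150°): beam 1 = 1.7321 ≠ 1.0000 ✗
  (2.5, 1.5, 330°): beam 1 = 0.5774 ≠ 1.0000 ✗
  (8.5, 3.5, 345°): beam 1 = 0.5176 ≠ 1.0000 ✗
  …
  (5.5, 1.5, 300°): r_1=1.0000, r_2=0.5176, r_3=1.5529, r_4=2.8868 — all match ✓
Only this pose fits every beam.

(x, y, θ) = (5.5, 1.5, 300°)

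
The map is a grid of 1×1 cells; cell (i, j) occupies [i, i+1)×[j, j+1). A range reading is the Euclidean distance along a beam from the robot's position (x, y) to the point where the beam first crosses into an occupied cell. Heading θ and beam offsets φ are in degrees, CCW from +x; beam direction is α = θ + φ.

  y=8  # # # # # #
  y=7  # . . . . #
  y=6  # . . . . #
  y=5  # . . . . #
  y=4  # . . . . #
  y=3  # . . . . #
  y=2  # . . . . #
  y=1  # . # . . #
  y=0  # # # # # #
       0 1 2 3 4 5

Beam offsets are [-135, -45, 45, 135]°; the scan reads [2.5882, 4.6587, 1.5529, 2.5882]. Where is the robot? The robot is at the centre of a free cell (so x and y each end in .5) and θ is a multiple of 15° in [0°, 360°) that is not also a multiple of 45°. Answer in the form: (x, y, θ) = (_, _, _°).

(x, y, θ) = (3.5, 5.5, 330°)

Enumerate (i+0.5, j+0.5, θ) over the 27 free cells and 16 admissible headings. For each, cast all 4 beams and compare to the given ranges.
  (4.5, 4.5, 15°): beam 1 = 3.0000 ≠ 2.5882 ✗
  (1.5, 5.5, 240°): beam 1 = 1.9319 ≠ 2.5882 ✗
  (1.5, 1.5, 345°): beam 1 = 0.5774 ≠ 2.5882 ✗
  …
  (3.5, 5.5, 330°): r_1=2.5882, r_2=4.6587, r_3=1.5529, r_4=2.5882 — all match ✓
No second candidate reproduces the full scan.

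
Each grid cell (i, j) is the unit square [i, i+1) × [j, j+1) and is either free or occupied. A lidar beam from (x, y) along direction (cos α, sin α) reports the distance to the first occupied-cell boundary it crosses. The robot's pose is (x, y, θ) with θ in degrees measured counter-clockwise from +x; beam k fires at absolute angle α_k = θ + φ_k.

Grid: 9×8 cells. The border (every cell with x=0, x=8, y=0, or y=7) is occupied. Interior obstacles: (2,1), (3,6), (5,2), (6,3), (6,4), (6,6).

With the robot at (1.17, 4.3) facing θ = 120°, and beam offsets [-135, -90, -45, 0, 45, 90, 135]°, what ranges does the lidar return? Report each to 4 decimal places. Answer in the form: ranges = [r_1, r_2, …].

beam 1: φ=-135°, α=345°
  direction (0.9659, -0.2588); cell (1,4); t to first gridline: x 0.8593, y 1.1591 (then +1.0353 / +3.8637)
    (2,4) via x @ 0.8593
    (2,3) via y @ 1.1591
    (3,3) via x @ 1.8946
    (4,3) via x @ 2.9298
    (5,3) via x @ 3.9651
    (6,3) via x @ 5.0004  # hit
  → r_1 = 5.0004
beam 2: φ=-90°, α=30°
  direction (0.8660, 0.5000); cell (1,4); t to first gridline: x 0.9584, y 1.4000 (then +1.1547 / +2.0000)
    (2,4) via x @ 0.9584
    (2,5) via y @ 1.4000
    (3,5) via x @ 2.1131
    (4,5) via x @ 3.2678
    (4,6) via y @ 3.4000
    (5,6) via x @ 4.4225
    (5,7) via y @ 5.4000  # hit
  → r_2 = 5.4000
beam 3: φ=-45°, α=75°
  direction (0.2588, 0.9659); cell (1,4); t to first gridline: x 3.2069, y 0.7247 (then +3.8637 / +1.0353)
    (1,5) via y @ 0.7247
    (1,6) via y @ 1.7600
    (1,7) via y @ 2.7952  # hit
  → r_3 = 2.7952
beam 4: φ=0°, α=120°
  direction (-0.5000, 0.8660); cell (1,4); t to first gridline: x 0.3400, y 0.8083 (then +2.0000 / +1.1547)
    (0,4) via x @ 0.3400  # hit
  → r_4 = 0.3400
beam 5: φ=45°, α=165°
  direction (-0.9659, 0.2588); cell (1,4); t to first gridline: x 0.1760, y 2.7046 (then +1.0353 / +3.8637)
    (0,4) via x @ 0.1760  # hit
  → r_5 = 0.1760
beam 6: φ=90°, α=210°
  direction (-0.8660, -0.5000); cell (1,4); t to first gridline: x 0.1963, y 0.6000 (then +1.1547 / +2.0000)
    (0,4) via x @ 0.1963  # hit
  → r_6 = 0.1963
beam 7: φ=135°, α=255°
  direction (-0.2588, -0.9659); cell (1,4); t to first gridline: x 0.6568, y 0.3106 (then +3.8637 / +1.0353)
    (1,3) via y @ 0.3106
    (0,3) via x @ 0.6568  # hit
  → r_7 = 0.6568

ranges = [5.0004, 5.4000, 2.7952, 0.3400, 0.1760, 0.1963, 0.6568]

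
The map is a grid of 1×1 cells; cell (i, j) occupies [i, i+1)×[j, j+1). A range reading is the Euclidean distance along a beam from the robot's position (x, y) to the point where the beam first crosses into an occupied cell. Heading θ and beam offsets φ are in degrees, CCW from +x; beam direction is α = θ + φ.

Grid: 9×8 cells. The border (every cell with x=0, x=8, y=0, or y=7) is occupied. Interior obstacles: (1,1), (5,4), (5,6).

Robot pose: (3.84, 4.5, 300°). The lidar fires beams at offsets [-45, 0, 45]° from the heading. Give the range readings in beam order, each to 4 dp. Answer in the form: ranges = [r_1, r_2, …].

ranges = [3.6235, 4.0415, 1.2009]

beam 1: φ=-45°, α=255°
  cosα=-0.2588 sinα=-0.9659 | (3,4) | tMaxX 3.2455 tMaxY 0.5176 | tΔX 3.8637 tΔY 1.0353
    t=0.5176 [y] (3,3)
    t=1.5529 [y] (3,2)
    t=2.5882 [y] (3,1)
    t=3.2455 [x] (2,1)
    t=3.6235 [y] (2,0) — stop
  → r_1 = 3.6235
beam 2: φ=0°, α=300°
  cosα=0.5000 sinα=-0.8660 | (3,4) | tMaxX 0.3200 tMaxY 0.5774 | tΔX 2.0000 tΔY 1.1547
    t=0.3200 [x] (4,4)
    t=0.5774 [y] (4,3)
    t=1.7321 [y] (4,2)
    t=2.3200 [x] (5,2)
    t=2.8868 [y] (5,1)
    t=4.0415 [y] (5,0) — stop
  → r_2 = 4.0415
beam 3: φ=45°, α=345°
  cosα=0.9659 sinα=-0.2588 | (3,4) | tMaxX 0.1656 tMaxY 1.9319 | tΔX 1.0353 tΔY 3.8637
    t=0.1656 [x] (4,4)
    t=1.2009 [x] (5,4) — stop
  → r_3 = 1.2009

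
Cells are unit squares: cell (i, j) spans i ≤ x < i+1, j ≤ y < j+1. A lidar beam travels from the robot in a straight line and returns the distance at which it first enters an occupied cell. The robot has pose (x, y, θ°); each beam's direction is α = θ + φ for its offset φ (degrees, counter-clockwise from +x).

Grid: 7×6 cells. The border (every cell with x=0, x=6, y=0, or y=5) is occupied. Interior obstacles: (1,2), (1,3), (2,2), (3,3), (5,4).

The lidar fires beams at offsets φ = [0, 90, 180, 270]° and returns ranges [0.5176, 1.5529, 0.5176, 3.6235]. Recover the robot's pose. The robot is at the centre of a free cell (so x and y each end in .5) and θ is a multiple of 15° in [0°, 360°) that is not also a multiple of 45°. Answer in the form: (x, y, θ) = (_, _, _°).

(x, y, θ) = (2.5, 1.5, 105°)

The pose lattice has 15·16 = 240 candidates. Test each by forward raycasting.
  (2.5, 1.5, 300°): beam 1 = 0.5774 ≠ 0.5176 ✗
  (3.5, 2.5, 60°): beam 1 = 0.5774 ≠ 0.5176 ✗
  (5.5, 2.5, 120°): beam 1 = 2.8868 ≠ 0.5176 ✗
  …
  (2.5, 1.5, 105°): r_1=0.5176, r_2=1.5529, r_3=0.5176, r_4=3.6235 — all match ✓
Only this pose fits every beam.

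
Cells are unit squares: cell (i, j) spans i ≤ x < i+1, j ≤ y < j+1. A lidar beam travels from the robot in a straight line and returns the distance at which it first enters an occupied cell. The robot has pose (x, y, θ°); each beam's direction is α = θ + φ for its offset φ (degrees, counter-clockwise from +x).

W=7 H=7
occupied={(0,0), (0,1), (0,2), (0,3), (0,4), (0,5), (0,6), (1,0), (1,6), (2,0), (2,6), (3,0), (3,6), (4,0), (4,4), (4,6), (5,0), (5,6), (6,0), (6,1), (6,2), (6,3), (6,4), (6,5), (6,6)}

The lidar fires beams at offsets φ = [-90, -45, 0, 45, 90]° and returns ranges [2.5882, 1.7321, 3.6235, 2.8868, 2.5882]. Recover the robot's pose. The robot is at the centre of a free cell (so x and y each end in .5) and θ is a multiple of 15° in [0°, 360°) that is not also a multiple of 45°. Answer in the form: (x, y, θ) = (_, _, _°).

(x, y, θ) = (3.5, 2.5, 105°)

Enumerate (i+0.5, j+0.5, θ) over the 24 free cells and 16 admissible headings. For each, cast all 5 beams and compare to the given ranges.
  (2.5, 1.5, 195°): beam 1 = 4.6587 ≠ 2.5882 ✗
  (5.5, 4.5, 165°): beam 1 = 1.5529 ≠ 2.5882 ✗
  (5.5, 3.5, 105°): beam 1 = 0.5176 ≠ 2.5882 ✗
  (2.5, 2.5, 240°): beam 1 = 1.7321 ≠ 2.5882 ✗
  (1.5, 1.5, 105°): beam 1 = 4.6587 ≠ 2.5882 ✗
  …
  (3.5, 2.5, 105°): r_1=2.5882, r_2=1.7321, r_3=3.6235, r_4=2.8868, r_5=2.5882 — all match ✓
Unique over the lattice → pose = (3.5, 2.5, 105°).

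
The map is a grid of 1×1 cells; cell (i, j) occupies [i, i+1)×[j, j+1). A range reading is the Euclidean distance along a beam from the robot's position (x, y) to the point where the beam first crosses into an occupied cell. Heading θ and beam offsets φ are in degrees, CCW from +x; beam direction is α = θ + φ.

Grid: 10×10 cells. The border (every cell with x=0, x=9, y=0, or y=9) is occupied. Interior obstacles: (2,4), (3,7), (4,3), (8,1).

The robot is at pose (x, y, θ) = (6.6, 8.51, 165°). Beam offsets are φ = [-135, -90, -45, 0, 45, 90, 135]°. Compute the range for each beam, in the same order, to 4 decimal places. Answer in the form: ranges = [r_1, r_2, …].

beam 1: φ=-135°, α=30°
  dir = (cos 30°, sin 30°) = (0.8660, 0.5000); from cell (6,8)
  next x-line at t=0.4619, next y-line at t=0.9800; Δt_x=1.1547, Δt_y=2.0000
    x: enter (7,8) at t=0.4619
    y: enter (7,9) at t=0.9800 ← occupied
  → r_1 = 0.9800
beam 2: φ=-90°, α=75°
  dir = (cos 75°, sin 75°) = (0.2588, 0.9659); from cell (6,8)
  next x-line at t=1.5455, next y-line at t=0.5073; Δt_x=3.8637, Δt_y=1.0353
    y: enter (6,9) at t=0.5073 ← occupied
  → r_2 = 0.5073
beam 3: φ=-45°, α=120°
  dir = (cos 120°, sin 120°) = (-0.5000, 0.8660); from cell (6,8)
  next x-line at t=1.2000, next y-line at t=0.5658; Δt_x=2.0000, Δt_y=1.1547
    y: enter (6,9) at t=0.5658 ← occupied
  → r_3 = 0.5658
beam 4: φ=0°, α=165°
  dir = (cos 165°, sin 165°) = (-0.9659, 0.2588); from cell (6,8)
  next x-line at t=0.6212, next y-line at t=1.8932; Δt_x=1.0353, Δt_y=3.8637
    x: enter (5,8) at t=0.6212
    x: enter (4,8) at t=1.6564
    y: enter (4,9) at t=1.8932 ← occupied
  → r_4 = 1.8932
beam 5: φ=45°, α=210°
  dir = (cos 210°, sin 210°) = (-0.8660, -0.5000); from cell (6,8)
  next x-line at t=0.6928, next y-line at t=1.0200; Δt_x=1.1547, Δt_y=2.0000
    x: enter (5,8) at t=0.6928
    y: enter (5,7) at t=1.0200
    x: enter (4,7) at t=1.8475
    x: enter (3,7) at t=3.0022 ← occupied
  → r_5 = 3.0022
beam 6: φ=90°, α=255°
  dir = (cos 255°, sin 255°) = (-0.2588, -0.9659); from cell (6,8)
  next x-line at t=2.3182, next y-line at t=0.5280; Δt_x=3.8637, Δt_y=1.0353
    y: enter (6,7) at t=0.5280
    y: enter (6,6) at t=1.5633
    x: enter (5,6) at t=2.3182
    y: enter (5,5) at t=2.5985
    y: enter (5,4) at t=3.6338
    y: enter (5,3) at t=4.6691
    y: enter (5,2) at t=5.7044
    x: enter (4,2) at t=6.1819
    y: enter (4,1) at t=6.7396
    y: enter (4,0) at t=7.7749 ← occupied
  → r_6 = 7.7749
beam 7: φ=135°, α=300°
  dir = (cos 300°, sin 300°) = (0.5000, -0.8660); from cell (6,8)
  next x-line at t=0.8000, next y-line at t=0.5889; Δt_x=2.0000, Δt_y=1.1547
    y: enter (6,7) at t=0.5889
    x: enter (7,7) at t=0.8000
    y: enter (7,6) at t=1.7436
    x: enter (8,6) at t=2.8000
    y: enter (8,5) at t=2.8983
    y: enter (8,4) at t=4.0530
    x: enter (9,4) at t=4.8000 ← occupied
  → r_7 = 4.8000

ranges = [0.9800, 0.5073, 0.5658, 1.8932, 3.0022, 7.7749, 4.8000]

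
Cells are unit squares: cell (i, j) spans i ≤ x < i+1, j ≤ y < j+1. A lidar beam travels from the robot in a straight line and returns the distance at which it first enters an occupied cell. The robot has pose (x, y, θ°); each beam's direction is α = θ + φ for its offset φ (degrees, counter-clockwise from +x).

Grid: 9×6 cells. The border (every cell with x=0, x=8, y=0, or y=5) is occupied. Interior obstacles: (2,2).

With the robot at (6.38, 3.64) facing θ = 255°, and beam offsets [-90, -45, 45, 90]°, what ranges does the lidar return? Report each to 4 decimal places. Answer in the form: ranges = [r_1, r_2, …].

ranges = [5.2546, 5.2800, 3.0484, 1.6771]

beam 1: φ=-90°, α=165°
  direction (-0.9659, 0.2588); cell (6,3); t to first gridline: x 0.3934, y 1.3909 (then +1.0353 / +3.8637)
    (5,3) via x @ 0.3934
    (5,4) via y @ 1.3909
    (4,4) via x @ 1.4287
    (3,4) via x @ 2.4640
    (2,4) via x @ 3.4992
    (1,4) via x @ 4.5345
    (1,5) via y @ 5.2546  # hit
  → r_1 = 5.2546
beam 2: φ=-45°, α=210°
  direction (-0.8660, -0.5000); cell (6,3); t to first gridline: x 0.4388, y 1.2800 (then +1.1547 / +2.0000)
    (5,3) via x @ 0.4388
    (5,2) via y @ 1.2800
    (4,2) via x @ 1.5935
    (3,2) via x @ 2.7482
    (3,1) via y @ 3.2800
    (2,1) via x @ 3.9029
    (1,1) via x @ 5.0576
    (1,0) via y @ 5.2800  # hit
  → r_2 = 5.2800
beam 3: φ=45°, α=300°
  direction (0.5000, -0.8660); cell (6,3); t to first gridline: x 1.2400, y 0.7390 (then +2.0000 / +1.1547)
    (6,2) via y @ 0.7390
    (7,2) via x @ 1.2400
    (7,1) via y @ 1.8937
    (7,0) via y @ 3.0484  # hit
  → r_3 = 3.0484
beam 4: φ=90°, α=345°
  direction (0.9659, -0.2588); cell (6,3); t to first gridline: x 0.6419, y 2.4728 (then +1.0353 / +3.8637)
    (7,3) via x @ 0.6419
    (8,3) via x @ 1.6771  # hit
  → r_4 = 1.6771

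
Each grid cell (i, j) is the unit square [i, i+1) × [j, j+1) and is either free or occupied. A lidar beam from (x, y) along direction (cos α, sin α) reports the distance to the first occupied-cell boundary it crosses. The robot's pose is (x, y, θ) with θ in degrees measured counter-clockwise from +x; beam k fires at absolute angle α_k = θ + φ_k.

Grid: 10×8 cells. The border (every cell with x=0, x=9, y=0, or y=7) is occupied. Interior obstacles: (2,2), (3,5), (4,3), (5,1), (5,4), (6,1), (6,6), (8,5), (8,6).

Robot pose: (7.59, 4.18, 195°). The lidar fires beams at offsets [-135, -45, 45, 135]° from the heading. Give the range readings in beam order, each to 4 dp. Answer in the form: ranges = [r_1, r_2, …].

ranges = [0.9469, 5.6400, 2.5172, 1.6281]

beam 1: φ=-135°, α=60°
  cosα=0.5000 sinα=0.8660 | (7,4) | tMaxX 0.8200 tMaxY 0.9469 | tΔX 2.0000 tΔY 1.1547
    t=0.8200 [x] (8,4)
    t=0.9469 [y] (8,5) — stop
  → r_1 = 0.9469
beam 2: φ=-45°, α=150°
  cosα=-0.8660 sinα=0.5000 | (7,4) | tMaxX 0.6813 tMaxY 1.6400 | tΔX 1.1547 tΔY 2.0000
    t=0.6813 [x] (6,4)
    t=1.6400 [y] (6,5)
    t=1.8360 [x] (5,5)
    t=2.9907 [x] (4,5)
    t=3.6400 [y] (4,6)
    t=4.1454 [x] (3,6)
    t=5.3001 [x] (2,6)
    t=5.6400 [y] (2,7) — stop
  → r_2 = 5.6400
beam 3: φ=45°, α=240°
  cosα=-0.5000 sinα=-0.8660 | (7,4) | tMaxX 1.1800 tMaxY 0.2078 | tΔX 2.0000 tΔY 1.1547
    t=0.2078 [y] (7,3)
    t=1.1800 [x] (6,3)
    t=1.3625 [y] (6,2)
    t=2.5172 [y] (6,1) — stop
  → r_3 = 2.5172
beam 4: φ=135°, α=330°
  cosα=0.8660 sinα=-0.5000 | (7,4) | tMaxX 0.4734 tMaxY 0.3600 | tΔX 1.1547 tΔY 2.0000
    t=0.3600 [y] (7,3)
    t=0.4734 [x] (8,3)
    t=1.6281 [x] (9,3) — stop
  → r_4 = 1.6281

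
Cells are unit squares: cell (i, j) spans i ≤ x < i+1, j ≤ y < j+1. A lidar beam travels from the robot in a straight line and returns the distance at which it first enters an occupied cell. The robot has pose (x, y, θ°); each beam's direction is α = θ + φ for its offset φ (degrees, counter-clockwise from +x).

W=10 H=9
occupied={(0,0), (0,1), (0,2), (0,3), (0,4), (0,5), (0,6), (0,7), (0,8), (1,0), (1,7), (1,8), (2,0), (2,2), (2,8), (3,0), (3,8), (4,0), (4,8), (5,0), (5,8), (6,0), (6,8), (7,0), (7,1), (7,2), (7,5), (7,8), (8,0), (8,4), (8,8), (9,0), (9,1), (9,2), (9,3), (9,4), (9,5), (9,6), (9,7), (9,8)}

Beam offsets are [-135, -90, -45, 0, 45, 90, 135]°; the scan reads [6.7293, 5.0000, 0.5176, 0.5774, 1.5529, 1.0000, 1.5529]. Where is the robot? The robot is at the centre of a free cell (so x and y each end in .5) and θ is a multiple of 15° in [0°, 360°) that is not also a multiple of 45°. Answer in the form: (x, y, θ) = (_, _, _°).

Candidates: 50 free-cell centres × 16 headings = 800 poses. Raycast each; keep the one whose scan matches to 4 dp.
  (8.5, 5.5, 210°): beam 1 = 1.9319 ≠ 6.7293 ✗
  (6.5, 7.5, 285°): beam 1 = 1.0000 ≠ 6.7293 ✗
  (8.5, 1.5, 165°): beam 1 = 0.5774 ≠ 6.7293 ✗
  (5.5, 7.5, 255°): beam 1 = 0.5774 ≠ 6.7293 ✗
  …
  (7.5, 3.5, 300°): r_1=6.7293, r_2=5.0000, r_3=0.5176, r_4=0.5774, r_5=1.5529, r_6=1.0000, r_7=1.5529 — all match ✓
Unique over the lattice → pose = (7.5, 3.5, 300°).

(x, y, θ) = (7.5, 3.5, 300°)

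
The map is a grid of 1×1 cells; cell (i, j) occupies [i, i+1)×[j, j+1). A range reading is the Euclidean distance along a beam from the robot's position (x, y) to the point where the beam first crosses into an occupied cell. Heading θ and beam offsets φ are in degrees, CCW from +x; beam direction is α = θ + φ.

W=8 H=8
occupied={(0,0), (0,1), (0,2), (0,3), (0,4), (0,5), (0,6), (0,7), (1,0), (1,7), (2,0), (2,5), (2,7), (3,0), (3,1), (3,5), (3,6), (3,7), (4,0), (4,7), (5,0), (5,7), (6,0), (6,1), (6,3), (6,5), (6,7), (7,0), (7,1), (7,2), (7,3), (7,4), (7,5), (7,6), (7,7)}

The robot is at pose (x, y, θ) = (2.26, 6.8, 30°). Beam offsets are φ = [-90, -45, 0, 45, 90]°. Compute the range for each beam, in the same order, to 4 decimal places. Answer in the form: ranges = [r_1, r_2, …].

beam 1: φ=-90°, α=300°
  cosα=0.5000 sinα=-0.8660 | (2,6) | tMaxX 1.4800 tMaxY 0.9238 | tΔX 2.0000 tΔY 1.1547
    t=0.9238 [y] (2,5) — stop
  → r_1 = 0.9238
beam 2: φ=-45°, α=345°
  cosα=0.9659 sinα=-0.2588 | (2,6) | tMaxX 0.7661 tMaxY 3.0910 | tΔX 1.0353 tΔY 3.8637
    t=0.7661 [x] (3,6) — stop
  → r_2 = 0.7661
beam 3: φ=0°, α=30°
  cosα=0.8660 sinα=0.5000 | (2,6) | tMaxX 0.8545 tMaxY 0.4000 | tΔX 1.1547 tΔY 2.0000
    t=0.4000 [y] (2,7) — stop
  → r_3 = 0.4000
beam 4: φ=45°, α=75°
  cosα=0.2588 sinα=0.9659 | (2,6) | tMaxX 2.8591 tMaxY 0.2071 | tΔX 3.8637 tΔY 1.0353
    t=0.2071 [y] (2,7) — stop
  → r_4 = 0.2071
beam 5: φ=90°, α=120°
  cosα=-0.5000 sinα=0.8660 | (2,6) | tMaxX 0.5200 tMaxY 0.2309 | tΔX 2.0000 tΔY 1.1547
    t=0.2309 [y] (2,7) — stop
  → r_5 = 0.2309

ranges = [0.9238, 0.7661, 0.4000, 0.2071, 0.2309]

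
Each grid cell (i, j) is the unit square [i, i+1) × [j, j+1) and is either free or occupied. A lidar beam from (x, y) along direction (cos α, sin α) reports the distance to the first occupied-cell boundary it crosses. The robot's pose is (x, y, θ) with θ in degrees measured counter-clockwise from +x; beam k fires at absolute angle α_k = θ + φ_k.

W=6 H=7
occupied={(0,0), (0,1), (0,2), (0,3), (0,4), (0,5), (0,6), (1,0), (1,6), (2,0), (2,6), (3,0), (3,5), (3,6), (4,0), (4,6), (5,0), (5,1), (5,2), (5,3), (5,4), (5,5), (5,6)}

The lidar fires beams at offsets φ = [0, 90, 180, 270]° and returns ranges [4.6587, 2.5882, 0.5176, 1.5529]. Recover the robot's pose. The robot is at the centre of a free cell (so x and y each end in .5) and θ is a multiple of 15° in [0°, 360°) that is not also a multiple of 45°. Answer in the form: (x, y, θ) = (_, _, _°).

(x, y, θ) = (3.5, 1.5, 75°)

Enumerate (i+0.5, j+0.5, θ) over the 19 free cells and 16 admissible headings. For each, cast all 4 beams and compare to the given ranges.
  (4.5, 1.5, 120°): beam 1 = 5.1962 ≠ 4.6587 ✗
  (1.5, 4.5, 210°): beam 1 = 0.5774 ≠ 4.6587 ✗
  (2.5, 3.5, 210°): beam 1 = 1.7321 ≠ 4.6587 ✗
  (2.5, 5.5, 105°): beam 1 = 0.5176 ≠ 4.6587 ✗
  …
  (3.5, 1.5, 75°): r_1=4.6587, r_2=2.5882, r_3=0.5176, r_4=1.5529 — all match ✓
Only this pose fits every beam.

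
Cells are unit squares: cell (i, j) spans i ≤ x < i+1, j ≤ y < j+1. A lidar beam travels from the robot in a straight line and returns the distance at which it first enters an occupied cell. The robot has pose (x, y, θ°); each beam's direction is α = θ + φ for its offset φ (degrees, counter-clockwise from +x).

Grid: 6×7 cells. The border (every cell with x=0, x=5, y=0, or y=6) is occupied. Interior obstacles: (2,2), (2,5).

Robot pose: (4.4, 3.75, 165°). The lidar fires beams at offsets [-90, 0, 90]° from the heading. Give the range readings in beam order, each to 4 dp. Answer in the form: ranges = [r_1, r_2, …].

beam 1: φ=-90°, α=75°
  direction (0.2588, 0.9659); cell (4,3); t to first gridline: x 2.3182, y 0.2588 (then +3.8637 / +1.0353)
    (4,4) via y @ 0.2588
    (4,5) via y @ 1.2941
    (5,5) via x @ 2.3182  # hit
  → r_1 = 2.3182
beam 2: φ=0°, α=165°
  direction (-0.9659, 0.2588); cell (4,3); t to first gridline: x 0.4141, y 0.9659 (then +1.0353 / +3.8637)
    (3,3) via x @ 0.4141
    (3,4) via y @ 0.9659
    (2,4) via x @ 1.4494
    (1,4) via x @ 2.4847
    (0,4) via x @ 3.5199  # hit
  → r_2 = 3.5199
beam 3: φ=90°, α=255°
  direction (-0.2588, -0.9659); cell (4,3); t to first gridline: x 1.5455, y 0.7765 (then +3.8637 / +1.0353)
    (4,2) via y @ 0.7765
    (3,2) via x @ 1.5455
    (3,1) via y @ 1.8117
    (3,0) via y @ 2.8470  # hit
  → r_3 = 2.8470

ranges = [2.3182, 3.5199, 2.8470]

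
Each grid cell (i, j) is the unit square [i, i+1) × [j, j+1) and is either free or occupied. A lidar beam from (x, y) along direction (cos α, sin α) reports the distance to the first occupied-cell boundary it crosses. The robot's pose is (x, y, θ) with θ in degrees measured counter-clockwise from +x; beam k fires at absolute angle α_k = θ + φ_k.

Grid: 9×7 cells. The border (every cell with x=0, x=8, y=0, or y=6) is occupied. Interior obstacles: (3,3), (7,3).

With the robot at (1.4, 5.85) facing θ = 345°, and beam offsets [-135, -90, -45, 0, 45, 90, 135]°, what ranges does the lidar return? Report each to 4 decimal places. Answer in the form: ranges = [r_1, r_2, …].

beam 1: φ=-135°, α=210°
  d=(-0.8660,-0.5000)  start (1,5)  tX=0.4619 tY=1.7000  stride 1/|dx|=1.1547 1/|dy|=2.0000
    cross x-line → (0,5), t=0.4619 (wall)
  → r_1 = 0.4619
beam 2: φ=-90°, α=255°
  d=(-0.2588,-0.9659)  start (1,5)  tX=1.5455 tY=0.8800  stride 1/|dx|=3.8637 1/|dy|=1.0353
    cross y-line → (1,4), t=0.8800
    cross x-line → (0,4), t=1.5455 (wall)
  → r_2 = 1.5455
beam 3: φ=-45°, α=300°
  d=(0.5000,-0.8660)  start (1,5)  tX=1.2000 tY=0.9815  stride 1/|dx|=2.0000 1/|dy|=1.1547
    cross y-line → (1,4), t=0.9815
    cross x-line → (2,4), t=1.2000
    cross y-line → (2,3), t=2.1362
    cross x-line → (3,3), t=3.2000 (wall)
  → r_3 = 3.2000
beam 4: φ=0°, α=345°
  d=(0.9659,-0.2588)  start (1,5)  tX=0.6212 tY=3.2841  stride 1/|dx|=1.0353 1/|dy|=3.8637
    cross x-line → (2,5), t=0.6212
    cross x-line → (3,5), t=1.6564
    cross x-line → (4,5), t=2.6917
    cross y-line → (4,4), t=3.2841
    cross x-line → (5,4), t=3.7270
    cross x-line → (6,4), t=4.7623
    cross x-line → (7,4), t=5.7975
    cross x-line → (8,4), t=6.8328 (wall)
  → r_4 = 6.8328
beam 5: φ=45°, α=30°
  d=(0.8660,0.5000)  start (1,5)  tX=0.6928 tY=0.3000  stride 1/|dx|=1.1547 1/|dy|=2.0000
    cross y-line → (1,6), t=0.3000 (wall)
  → r_5 = 0.3000
beam 6: φ=90°, α=75°
  d=(0.2588,0.9659)  start (1,5)  tX=2.3182 tY=0.1553  stride 1/|dx|=3.8637 1/|dy|=1.0353
    cross y-line → (1,6), t=0.1553 (wall)
  → r_6 = 0.1553
beam 7: φ=135°, α=120°
  d=(-0.5000,0.8660)  start (1,5)  tX=0.8000 tY=0.1732  stride 1/|dx|=2.0000 1/|dy|=1.1547
    cross y-line → (1,6), t=0.1732 (wall)
  → r_7 = 0.1732

ranges = [0.4619, 1.5455, 3.2000, 6.8328, 0.3000, 0.1553, 0.1732]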